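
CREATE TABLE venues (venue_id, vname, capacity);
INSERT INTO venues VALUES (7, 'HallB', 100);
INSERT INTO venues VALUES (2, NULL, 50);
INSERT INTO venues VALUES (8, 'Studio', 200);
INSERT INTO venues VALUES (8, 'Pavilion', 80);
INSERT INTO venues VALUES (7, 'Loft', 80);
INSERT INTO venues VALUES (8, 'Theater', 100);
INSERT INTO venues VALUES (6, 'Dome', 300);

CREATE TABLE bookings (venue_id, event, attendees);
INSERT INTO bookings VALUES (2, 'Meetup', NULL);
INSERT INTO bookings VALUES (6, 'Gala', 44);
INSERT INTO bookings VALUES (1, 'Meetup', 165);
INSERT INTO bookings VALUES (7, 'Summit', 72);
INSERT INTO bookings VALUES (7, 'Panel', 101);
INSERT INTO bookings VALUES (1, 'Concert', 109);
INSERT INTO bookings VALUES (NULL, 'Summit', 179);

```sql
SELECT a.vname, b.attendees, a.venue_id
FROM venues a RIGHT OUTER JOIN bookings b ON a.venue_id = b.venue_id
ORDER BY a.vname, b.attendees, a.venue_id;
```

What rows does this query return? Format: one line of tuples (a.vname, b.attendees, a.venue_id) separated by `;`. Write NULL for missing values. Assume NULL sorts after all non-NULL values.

RIGHT JOIN keeps every row from `bookings`; unmatched rows get NULL for `venues`'s columns.
Matching on a.venue_id = b.venue_id. A NULL in a compared column never satisfies the condition.
Matched pairs: 6; unmatched b rows kept: 3.

(Dome, 44, 6); (HallB, 72, 7); (HallB, 101, 7); (Loft, 72, 7); (Loft, 101, 7); (NULL, 109, NULL); (NULL, 165, NULL); (NULL, 179, NULL); (NULL, NULL, 2)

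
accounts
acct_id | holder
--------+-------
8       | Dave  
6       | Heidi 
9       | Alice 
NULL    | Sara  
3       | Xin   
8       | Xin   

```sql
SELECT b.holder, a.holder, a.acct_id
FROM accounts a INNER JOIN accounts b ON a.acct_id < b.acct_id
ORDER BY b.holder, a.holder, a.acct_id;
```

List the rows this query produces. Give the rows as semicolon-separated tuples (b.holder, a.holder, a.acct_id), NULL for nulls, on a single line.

(Alice, Dave, 8); (Alice, Heidi, 6); (Alice, Xin, 3); (Alice, Xin, 8); (Dave, Heidi, 6); (Dave, Xin, 3); (Heidi, Xin, 3); (Xin, Heidi, 6); (Xin, Xin, 3)

INNER JOIN keeps only pairs where the ON condition holds.
Matching on a.acct_id < b.acct_id. A NULL in a compared column never satisfies the condition.
Matched pairs: 9.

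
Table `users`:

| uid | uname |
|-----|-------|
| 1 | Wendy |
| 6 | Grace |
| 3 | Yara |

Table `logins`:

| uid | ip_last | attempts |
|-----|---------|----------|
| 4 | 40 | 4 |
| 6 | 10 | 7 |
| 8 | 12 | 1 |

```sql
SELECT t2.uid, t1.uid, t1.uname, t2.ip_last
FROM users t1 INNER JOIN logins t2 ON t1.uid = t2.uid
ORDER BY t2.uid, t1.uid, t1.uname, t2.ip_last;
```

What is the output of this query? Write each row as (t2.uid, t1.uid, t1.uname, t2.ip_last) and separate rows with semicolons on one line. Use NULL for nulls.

(6, 6, Grace, 10)

INNER JOIN keeps only pairs where the ON condition holds.
Matching on t1.uid = t2.uid.
- t1 row (uid=1): no match → dropped.
- t1 row (uid=6): matches 1 t2 row(s) → 1 output row(s).
- t1 row (uid=3): no match → dropped.
After projecting and ordering:
t2.uid | t1.uid | t1.uname | t2.ip_last
6 | 6 | Grace | 10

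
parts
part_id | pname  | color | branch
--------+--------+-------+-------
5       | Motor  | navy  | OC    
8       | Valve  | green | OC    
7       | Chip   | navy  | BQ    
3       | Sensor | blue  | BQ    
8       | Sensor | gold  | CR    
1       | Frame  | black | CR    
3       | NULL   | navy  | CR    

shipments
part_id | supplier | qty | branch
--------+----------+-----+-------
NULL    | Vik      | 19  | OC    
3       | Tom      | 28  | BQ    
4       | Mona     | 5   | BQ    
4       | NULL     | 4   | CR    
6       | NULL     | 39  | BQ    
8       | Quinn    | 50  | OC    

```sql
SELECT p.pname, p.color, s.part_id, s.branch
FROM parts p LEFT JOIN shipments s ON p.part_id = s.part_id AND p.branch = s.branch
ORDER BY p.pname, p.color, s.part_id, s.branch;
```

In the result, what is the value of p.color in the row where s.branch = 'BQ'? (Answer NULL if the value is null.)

blue

LEFT JOIN keeps every row from `parts`; unmatched rows get NULL for `shipments`'s columns.
Matching on p.part_id = s.part_id AND p.branch = s.branch. A NULL in a compared column never satisfies the condition.
Matched pairs: 2; unmatched p rows kept: 5.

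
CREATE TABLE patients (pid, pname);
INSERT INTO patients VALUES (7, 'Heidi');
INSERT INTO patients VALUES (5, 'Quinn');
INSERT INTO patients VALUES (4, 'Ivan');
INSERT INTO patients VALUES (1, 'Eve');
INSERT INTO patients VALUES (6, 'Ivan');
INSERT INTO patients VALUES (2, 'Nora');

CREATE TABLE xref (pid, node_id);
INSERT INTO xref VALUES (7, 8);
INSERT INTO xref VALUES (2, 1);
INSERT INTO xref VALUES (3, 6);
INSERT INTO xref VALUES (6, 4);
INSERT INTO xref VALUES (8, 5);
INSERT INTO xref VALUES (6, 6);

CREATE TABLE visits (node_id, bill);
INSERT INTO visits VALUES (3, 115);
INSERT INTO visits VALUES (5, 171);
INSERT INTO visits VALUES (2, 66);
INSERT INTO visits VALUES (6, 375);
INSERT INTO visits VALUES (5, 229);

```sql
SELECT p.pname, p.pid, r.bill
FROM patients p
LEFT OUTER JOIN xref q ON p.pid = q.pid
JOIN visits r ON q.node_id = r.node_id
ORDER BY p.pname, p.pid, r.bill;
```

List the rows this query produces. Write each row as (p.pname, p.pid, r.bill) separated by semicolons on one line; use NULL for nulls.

(Ivan, 6, 375)

Step 1 — p LEFT JOIN q on pid → 7 row(s).
Then INNER JOIN `visits r` on node_id: keep only rows whose q.node_id appears in r.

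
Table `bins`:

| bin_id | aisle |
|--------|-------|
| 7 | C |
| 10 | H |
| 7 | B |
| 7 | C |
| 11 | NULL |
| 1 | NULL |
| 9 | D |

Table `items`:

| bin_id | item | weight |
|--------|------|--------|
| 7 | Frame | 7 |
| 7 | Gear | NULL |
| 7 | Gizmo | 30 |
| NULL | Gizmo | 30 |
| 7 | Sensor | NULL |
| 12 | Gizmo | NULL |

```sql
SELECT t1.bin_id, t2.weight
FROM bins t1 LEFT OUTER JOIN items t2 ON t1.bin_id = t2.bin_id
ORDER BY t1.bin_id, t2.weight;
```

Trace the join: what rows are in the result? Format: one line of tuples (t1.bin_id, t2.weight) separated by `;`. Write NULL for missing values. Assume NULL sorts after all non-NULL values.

LEFT JOIN keeps every row from `bins`; unmatched rows get NULL for `items`'s columns.
Matching on t1.bin_id = t2.bin_id. A NULL in a compared column never satisfies the condition.
- t1 row (bin_id=7): matches 4 t2 row(s) → 4 output row(s).
- t1 row (bin_id=10): no match → kept, t2 columns NULL.
- t1 row (bin_id=7): matches 4 t2 row(s) → 4 output row(s).
- t1 row (bin_id=7): matches 4 t2 row(s) → 4 output row(s).
- t1 row (bin_id=11): no match → kept, t2 columns NULL.
- t1 row (bin_id=1): no match → kept, t2 columns NULL.
- t1 row (bin_id=9): no match → kept, t2 columns NULL.

(1, NULL); (7, 7); (7, 7); (7, 7); (7, 30); (7, 30); (7, 30); (7, NULL); (7, NULL); (7, NULL); (7, NULL); (7, NULL); (7, NULL); (9, NULL); (10, NULL); (11, NULL)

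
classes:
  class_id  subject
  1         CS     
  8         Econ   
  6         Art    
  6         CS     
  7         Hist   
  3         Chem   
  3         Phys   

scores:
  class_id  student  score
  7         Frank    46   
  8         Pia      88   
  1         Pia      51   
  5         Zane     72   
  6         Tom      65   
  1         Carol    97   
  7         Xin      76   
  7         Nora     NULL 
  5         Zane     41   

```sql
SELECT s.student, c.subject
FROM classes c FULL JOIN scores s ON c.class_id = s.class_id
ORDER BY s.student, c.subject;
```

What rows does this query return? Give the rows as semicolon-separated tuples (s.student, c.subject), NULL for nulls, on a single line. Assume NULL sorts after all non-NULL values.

(Carol, CS); (Frank, Hist); (Nora, Hist); (Pia, CS); (Pia, Econ); (Tom, Art); (Tom, CS); (Xin, Hist); (Zane, NULL); (Zane, NULL); (NULL, Chem); (NULL, Phys)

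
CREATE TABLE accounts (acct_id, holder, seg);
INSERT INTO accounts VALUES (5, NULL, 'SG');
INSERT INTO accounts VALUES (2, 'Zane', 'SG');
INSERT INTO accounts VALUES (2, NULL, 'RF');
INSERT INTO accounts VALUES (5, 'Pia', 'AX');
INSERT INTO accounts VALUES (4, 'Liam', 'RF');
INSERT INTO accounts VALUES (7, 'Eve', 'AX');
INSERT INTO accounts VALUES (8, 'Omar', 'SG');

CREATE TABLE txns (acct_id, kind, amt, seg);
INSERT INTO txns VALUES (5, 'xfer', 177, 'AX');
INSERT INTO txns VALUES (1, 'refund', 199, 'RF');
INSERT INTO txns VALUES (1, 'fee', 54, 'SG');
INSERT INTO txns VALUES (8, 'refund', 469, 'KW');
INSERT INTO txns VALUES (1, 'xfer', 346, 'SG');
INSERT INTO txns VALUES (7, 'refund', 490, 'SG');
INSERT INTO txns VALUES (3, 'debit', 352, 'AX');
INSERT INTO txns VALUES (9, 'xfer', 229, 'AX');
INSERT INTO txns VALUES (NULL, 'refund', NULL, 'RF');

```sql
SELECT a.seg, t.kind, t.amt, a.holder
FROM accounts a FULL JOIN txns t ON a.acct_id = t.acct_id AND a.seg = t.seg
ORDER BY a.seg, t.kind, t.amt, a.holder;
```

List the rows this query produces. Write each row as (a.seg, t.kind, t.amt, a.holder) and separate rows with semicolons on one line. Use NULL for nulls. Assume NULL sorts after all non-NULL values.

(AX, xfer, 177, Pia); (AX, NULL, NULL, Eve); (RF, NULL, NULL, Liam); (RF, NULL, NULL, NULL); (SG, NULL, NULL, Omar); (SG, NULL, NULL, Zane); (SG, NULL, NULL, NULL); (NULL, debit, 352, NULL); (NULL, fee, 54, NULL); (NULL, refund, 199, NULL); (NULL, refund, 469, NULL); (NULL, refund, 490, NULL); (NULL, refund, NULL, NULL); (NULL, xfer, 229, NULL); (NULL, xfer, 346, NULL)

FULL OUTER JOIN keeps every row from both sides; unmatched rows get NULL for the other side's columns.
Matching on a.acct_id = t.acct_id AND a.seg = t.seg. A NULL in a compared column never satisfies the condition.
Matched pairs: 1; unmatched a rows kept: 6; unmatched t rows kept: 8.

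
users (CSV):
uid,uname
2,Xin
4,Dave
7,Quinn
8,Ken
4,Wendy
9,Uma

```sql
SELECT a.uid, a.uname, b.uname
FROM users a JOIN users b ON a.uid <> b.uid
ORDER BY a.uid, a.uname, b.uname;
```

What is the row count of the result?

INNER JOIN keeps only pairs where the ON condition holds.
Matching on a.uid <> b.uid.
- a (uid=2) pairs with 5 row(s) of b.
- a (uid=4) pairs with 4 row(s) of b.
- a (uid=7) pairs with 5 row(s) of b.
- a (uid=8) pairs with 5 row(s) of b.
- a (uid=4) pairs with 4 row(s) of b.
- a (uid=9) pairs with 5 row(s) of b.
Total: 28 rows.

28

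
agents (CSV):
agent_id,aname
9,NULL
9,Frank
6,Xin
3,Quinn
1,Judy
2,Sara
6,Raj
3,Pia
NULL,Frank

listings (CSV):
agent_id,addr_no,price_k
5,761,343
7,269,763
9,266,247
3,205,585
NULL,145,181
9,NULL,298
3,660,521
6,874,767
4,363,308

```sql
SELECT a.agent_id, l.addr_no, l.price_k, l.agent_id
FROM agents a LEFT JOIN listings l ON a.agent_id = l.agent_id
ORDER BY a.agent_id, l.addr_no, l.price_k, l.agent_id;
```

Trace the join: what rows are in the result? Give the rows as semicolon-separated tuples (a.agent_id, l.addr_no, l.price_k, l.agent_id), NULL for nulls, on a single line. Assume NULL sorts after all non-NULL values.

(1, NULL, NULL, NULL); (2, NULL, NULL, NULL); (3, 205, 585, 3); (3, 205, 585, 3); (3, 660, 521, 3); (3, 660, 521, 3); (6, 874, 767, 6); (6, 874, 767, 6); (9, 266, 247, 9); (9, 266, 247, 9); (9, NULL, 298, 9); (9, NULL, 298, 9); (NULL, NULL, NULL, NULL)

LEFT JOIN keeps every row from `agents`; unmatched rows get NULL for `listings`'s columns.
Matching on a.agent_id = l.agent_id. A NULL in a compared column never satisfies the condition.
Matched pairs: 10; unmatched a rows kept: 3.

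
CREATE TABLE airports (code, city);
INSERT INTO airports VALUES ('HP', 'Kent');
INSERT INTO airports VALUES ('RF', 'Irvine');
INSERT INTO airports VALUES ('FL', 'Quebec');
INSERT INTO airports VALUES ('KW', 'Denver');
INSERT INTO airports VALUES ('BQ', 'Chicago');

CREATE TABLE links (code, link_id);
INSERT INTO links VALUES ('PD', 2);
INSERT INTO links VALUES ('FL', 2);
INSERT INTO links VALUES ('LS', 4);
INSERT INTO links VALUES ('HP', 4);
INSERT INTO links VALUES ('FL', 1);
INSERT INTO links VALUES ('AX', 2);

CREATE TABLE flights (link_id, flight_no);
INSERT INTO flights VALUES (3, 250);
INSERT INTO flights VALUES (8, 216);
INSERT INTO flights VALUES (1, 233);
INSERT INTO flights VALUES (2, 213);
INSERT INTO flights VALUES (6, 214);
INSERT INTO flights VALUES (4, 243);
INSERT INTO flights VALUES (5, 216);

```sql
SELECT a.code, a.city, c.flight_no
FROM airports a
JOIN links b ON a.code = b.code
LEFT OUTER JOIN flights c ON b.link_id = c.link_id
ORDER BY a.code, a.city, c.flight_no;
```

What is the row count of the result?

3

Step 1 — a INNER JOIN b on code → 3 row(s).
Then LEFT JOIN `flights c` on link_id: each of those 3 rows is kept; rows whose b.link_id has no match in c get NULL for c's columns.
Result: 3 row(s).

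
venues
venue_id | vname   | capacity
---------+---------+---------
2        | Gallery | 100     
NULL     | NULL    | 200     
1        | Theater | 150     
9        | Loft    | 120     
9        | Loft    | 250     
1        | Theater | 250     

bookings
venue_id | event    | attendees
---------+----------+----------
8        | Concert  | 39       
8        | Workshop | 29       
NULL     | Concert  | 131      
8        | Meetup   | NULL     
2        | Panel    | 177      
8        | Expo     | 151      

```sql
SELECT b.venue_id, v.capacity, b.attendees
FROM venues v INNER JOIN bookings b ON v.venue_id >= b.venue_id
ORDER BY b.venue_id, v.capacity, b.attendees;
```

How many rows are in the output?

INNER JOIN keeps only pairs where the ON condition holds.
Matching on v.venue_id >= b.venue_id. A NULL in a compared column never satisfies the condition.
- v[0] venue_id=2 → 1 match(es) in b → 1 row(s).
- v[1] venue_id=NULL → no match; dropped.
- v[2] venue_id=1 → no match; dropped.
- v[3] venue_id=9 → 5 match(es) in b → 5 row(s).
- v[4] venue_id=9 → 5 match(es) in b → 5 row(s).
- v[5] venue_id=1 → no match; dropped.
Total: 11 rows.

11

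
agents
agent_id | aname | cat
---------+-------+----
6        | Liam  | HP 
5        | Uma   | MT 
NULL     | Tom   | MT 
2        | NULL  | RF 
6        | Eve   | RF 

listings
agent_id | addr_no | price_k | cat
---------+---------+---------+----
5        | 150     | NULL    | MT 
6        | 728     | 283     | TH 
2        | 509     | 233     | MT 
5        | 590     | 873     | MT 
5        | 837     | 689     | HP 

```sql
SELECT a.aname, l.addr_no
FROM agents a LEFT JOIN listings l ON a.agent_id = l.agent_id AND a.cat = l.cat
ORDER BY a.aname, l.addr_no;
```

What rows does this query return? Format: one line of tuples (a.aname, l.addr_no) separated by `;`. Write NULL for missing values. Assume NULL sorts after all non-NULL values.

LEFT JOIN keeps every row from `agents`; unmatched rows get NULL for `listings`'s columns.
Matching on a.agent_id = l.agent_id AND a.cat = l.cat. A NULL in a compared column never satisfies the condition.
Matched pairs: 2; unmatched a rows kept: 4.

(Eve, NULL); (Liam, NULL); (Tom, NULL); (Uma, 150); (Uma, 590); (NULL, NULL)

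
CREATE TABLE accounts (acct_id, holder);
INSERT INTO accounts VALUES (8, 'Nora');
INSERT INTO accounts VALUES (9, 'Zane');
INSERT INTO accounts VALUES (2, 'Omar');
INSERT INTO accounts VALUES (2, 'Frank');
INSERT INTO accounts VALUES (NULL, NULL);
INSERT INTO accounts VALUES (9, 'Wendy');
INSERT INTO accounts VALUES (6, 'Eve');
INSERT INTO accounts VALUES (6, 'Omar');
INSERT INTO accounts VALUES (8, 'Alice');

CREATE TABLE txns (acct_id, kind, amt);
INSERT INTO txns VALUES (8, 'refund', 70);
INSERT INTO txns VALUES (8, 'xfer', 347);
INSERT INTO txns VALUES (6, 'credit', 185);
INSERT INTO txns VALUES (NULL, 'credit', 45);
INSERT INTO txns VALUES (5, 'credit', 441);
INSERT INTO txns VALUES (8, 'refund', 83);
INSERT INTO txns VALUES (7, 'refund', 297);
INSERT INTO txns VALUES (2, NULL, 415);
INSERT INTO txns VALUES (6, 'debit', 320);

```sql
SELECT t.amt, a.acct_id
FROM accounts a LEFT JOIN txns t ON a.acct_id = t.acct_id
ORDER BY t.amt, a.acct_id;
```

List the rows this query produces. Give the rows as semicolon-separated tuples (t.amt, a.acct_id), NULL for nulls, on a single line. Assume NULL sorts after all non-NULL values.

(70, 8); (70, 8); (83, 8); (83, 8); (185, 6); (185, 6); (320, 6); (320, 6); (347, 8); (347, 8); (415, 2); (415, 2); (NULL, 9); (NULL, 9); (NULL, NULL)

LEFT JOIN keeps every row from `accounts`; unmatched rows get NULL for `txns`'s columns.
Matching on a.acct_id = t.acct_id. A NULL in a compared column never satisfies the condition.
Matched pairs: 12; unmatched a rows kept: 3.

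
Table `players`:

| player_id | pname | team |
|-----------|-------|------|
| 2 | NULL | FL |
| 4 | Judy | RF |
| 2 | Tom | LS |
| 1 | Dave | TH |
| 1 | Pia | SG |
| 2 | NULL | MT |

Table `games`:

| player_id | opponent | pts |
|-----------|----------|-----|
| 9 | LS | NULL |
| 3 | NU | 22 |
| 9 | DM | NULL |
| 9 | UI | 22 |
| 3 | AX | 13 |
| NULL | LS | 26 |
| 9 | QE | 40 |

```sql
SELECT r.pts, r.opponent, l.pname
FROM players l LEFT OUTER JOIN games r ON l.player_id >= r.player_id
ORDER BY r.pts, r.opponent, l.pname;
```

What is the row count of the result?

7

LEFT JOIN keeps every row from `players`; unmatched rows get NULL for `games`'s columns.
Matching on l.player_id >= r.player_id. A NULL in a compared column never satisfies the condition.
- player_id=2: no r row matches, row kept with r columns NULL.
- player_id=4: 2 matching r row(s), so 2 row(s) emitted.
- player_id=2: no r row matches, row kept with r columns NULL.
- player_id=1: no r row matches, row kept with r columns NULL.
- player_id=1: no r row matches, row kept with r columns NULL.
- player_id=2: no r row matches, row kept with r columns NULL.
Total: 2 matched + 5 padded = 7 rows.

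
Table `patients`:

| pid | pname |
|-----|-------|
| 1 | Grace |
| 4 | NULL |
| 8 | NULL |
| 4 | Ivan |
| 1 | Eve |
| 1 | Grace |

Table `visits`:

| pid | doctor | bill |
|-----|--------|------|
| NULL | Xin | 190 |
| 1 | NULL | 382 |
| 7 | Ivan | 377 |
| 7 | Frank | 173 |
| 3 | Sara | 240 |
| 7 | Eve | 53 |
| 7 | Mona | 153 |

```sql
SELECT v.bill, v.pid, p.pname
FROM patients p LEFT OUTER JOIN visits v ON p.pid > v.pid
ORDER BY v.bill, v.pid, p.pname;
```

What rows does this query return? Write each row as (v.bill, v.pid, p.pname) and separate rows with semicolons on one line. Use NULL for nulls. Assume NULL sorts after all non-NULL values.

LEFT JOIN keeps every row from `patients`; unmatched rows get NULL for `visits`'s columns.
Matching on p.pid > v.pid. A NULL in a compared column never satisfies the condition.
- p row (pid=1): no match → kept, v columns NULL.
- p row (pid=4): matches 2 v row(s) → 2 output row(s).
- p row (pid=8): matches 6 v row(s) → 6 output row(s).
- p row (pid=4): matches 2 v row(s) → 2 output row(s).
- p row (pid=1): no match → kept, v columns NULL.
- p row (pid=1): no match → kept, v columns NULL.

(53, 7, NULL); (153, 7, NULL); (173, 7, NULL); (240, 3, Ivan); (240, 3, NULL); (240, 3, NULL); (377, 7, NULL); (382, 1, Ivan); (382, 1, NULL); (382, 1, NULL); (NULL, NULL, Eve); (NULL, NULL, Grace); (NULL, NULL, Grace)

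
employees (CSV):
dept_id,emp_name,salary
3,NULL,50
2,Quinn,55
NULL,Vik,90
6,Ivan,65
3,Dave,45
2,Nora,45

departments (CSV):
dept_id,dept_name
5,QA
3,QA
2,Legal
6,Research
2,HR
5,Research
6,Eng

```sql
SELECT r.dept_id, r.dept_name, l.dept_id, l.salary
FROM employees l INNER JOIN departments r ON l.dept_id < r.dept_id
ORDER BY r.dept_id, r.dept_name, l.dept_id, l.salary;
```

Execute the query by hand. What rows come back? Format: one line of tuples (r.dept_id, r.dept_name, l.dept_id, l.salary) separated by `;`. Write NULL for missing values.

(3, QA, 2, 45); (3, QA, 2, 55); (5, QA, 2, 45); (5, QA, 2, 55); (5, QA, 3, 45); (5, QA, 3, 50); (5, Research, 2, 45); (5, Research, 2, 55); (5, Research, 3, 45); (5, Research, 3, 50); (6, Eng, 2, 45); (6, Eng, 2, 55); (6, Eng, 3, 45); (6, Eng, 3, 50); (6, Research, 2, 45); (6, Research, 2, 55); (6, Research, 3, 45); (6, Research, 3, 50)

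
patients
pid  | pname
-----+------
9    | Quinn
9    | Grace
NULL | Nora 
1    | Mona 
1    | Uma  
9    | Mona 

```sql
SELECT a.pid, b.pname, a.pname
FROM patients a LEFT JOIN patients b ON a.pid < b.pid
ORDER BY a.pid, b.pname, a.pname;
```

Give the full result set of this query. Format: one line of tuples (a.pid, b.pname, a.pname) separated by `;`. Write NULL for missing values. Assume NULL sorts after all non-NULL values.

LEFT JOIN keeps every row from `patients a`; unmatched rows get NULL for `patients b`'s columns.
Matching on a.pid < b.pid. A NULL in a compared column never satisfies the condition.
- a (pid=9) has no partner → padded with NULL.
- a (pid=9) has no partner → padded with NULL.
- a (pid=NULL) has no partner → padded with NULL.
- a (pid=1) pairs with 3 row(s) of b.
- a (pid=1) pairs with 3 row(s) of b.
- a (pid=9) has no partner → padded with NULL.
After projecting and ordering:
a.pid | b.pname | a.pname
1 | Grace | Mona
1 | Grace | Uma
1 | Mona | Mona
1 | Mona | Uma
1 | Quinn | Mona
1 | Quinn | Uma
9 | NULL | Grace
9 | NULL | Mona
9 | NULL | Quinn
NULL | NULL | Nora

(1, Grace, Mona); (1, Grace, Uma); (1, Mona, Mona); (1, Mona, Uma); (1, Quinn, Mona); (1, Quinn, Uma); (9, NULL, Grace); (9, NULL, Mona); (9, NULL, Quinn); (NULL, NULL, Nora)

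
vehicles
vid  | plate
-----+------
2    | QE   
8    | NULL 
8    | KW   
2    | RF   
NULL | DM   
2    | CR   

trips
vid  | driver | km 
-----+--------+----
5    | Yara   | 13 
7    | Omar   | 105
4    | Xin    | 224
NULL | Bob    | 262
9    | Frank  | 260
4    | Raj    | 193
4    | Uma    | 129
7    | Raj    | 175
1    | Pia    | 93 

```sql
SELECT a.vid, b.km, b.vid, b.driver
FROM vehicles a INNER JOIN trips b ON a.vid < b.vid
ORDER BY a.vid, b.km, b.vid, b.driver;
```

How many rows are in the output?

INNER JOIN keeps only pairs where the ON condition holds.
Matching on a.vid < b.vid. A NULL in a compared column never satisfies the condition.
- a row (vid=2): matches 7 b row(s) → 7 output row(s).
- a row (vid=8): matches 1 b row(s) → 1 output row(s).
- a row (vid=8): matches 1 b row(s) → 1 output row(s).
- a row (vid=2): matches 7 b row(s) → 7 output row(s).
- a row (vid=NULL): no match → dropped.
- a row (vid=2): matches 7 b row(s) → 7 output row(s).
Total: 23 rows.

23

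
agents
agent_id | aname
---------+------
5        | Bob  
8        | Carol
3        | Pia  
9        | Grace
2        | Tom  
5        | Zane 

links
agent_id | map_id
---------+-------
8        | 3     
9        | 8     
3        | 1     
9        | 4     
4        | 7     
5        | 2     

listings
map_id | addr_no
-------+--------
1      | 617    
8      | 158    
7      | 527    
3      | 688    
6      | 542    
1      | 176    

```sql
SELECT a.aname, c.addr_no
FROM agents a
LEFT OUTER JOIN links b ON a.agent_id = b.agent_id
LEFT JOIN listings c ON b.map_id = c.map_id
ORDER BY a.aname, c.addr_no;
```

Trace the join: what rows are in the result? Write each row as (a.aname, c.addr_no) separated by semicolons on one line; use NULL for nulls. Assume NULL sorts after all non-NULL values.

Step 1 — a LEFT JOIN b on agent_id → 7 row(s).
Then LEFT JOIN `listings c` on map_id: each of those 7 rows is kept; rows whose b.map_id has no match in c get NULL for c's columns.

(Bob, NULL); (Carol, 688); (Grace, 158); (Grace, NULL); (Pia, 176); (Pia, 617); (Tom, NULL); (Zane, NULL)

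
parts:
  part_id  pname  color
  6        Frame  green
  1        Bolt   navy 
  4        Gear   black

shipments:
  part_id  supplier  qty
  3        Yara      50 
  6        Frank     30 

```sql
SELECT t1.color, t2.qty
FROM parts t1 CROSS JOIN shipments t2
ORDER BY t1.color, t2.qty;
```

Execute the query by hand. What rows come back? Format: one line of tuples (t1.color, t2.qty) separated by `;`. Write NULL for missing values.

(black, 30); (black, 50); (green, 30); (green, 50); (navy, 30); (navy, 50)

CROSS JOIN pairs every row of `parts` with every row of `shipments`: 3 × 2 = 6 rows.
After projecting and ordering:
t1.color | t2.qty
black | 30
black | 50
green | 30
green | 50
navy | 30
navy | 50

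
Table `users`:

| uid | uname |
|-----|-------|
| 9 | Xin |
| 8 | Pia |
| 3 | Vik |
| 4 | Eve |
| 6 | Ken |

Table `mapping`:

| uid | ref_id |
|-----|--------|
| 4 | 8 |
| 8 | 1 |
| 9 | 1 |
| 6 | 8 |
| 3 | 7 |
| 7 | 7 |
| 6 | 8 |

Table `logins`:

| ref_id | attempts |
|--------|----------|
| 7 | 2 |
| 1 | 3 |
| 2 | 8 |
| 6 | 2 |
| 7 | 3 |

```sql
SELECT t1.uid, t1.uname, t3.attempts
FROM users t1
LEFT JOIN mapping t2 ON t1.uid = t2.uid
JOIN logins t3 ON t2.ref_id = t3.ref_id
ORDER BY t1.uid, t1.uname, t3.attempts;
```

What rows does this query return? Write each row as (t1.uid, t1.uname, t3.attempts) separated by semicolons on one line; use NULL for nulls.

(3, Vik, 2); (3, Vik, 3); (8, Pia, 3); (9, Xin, 3)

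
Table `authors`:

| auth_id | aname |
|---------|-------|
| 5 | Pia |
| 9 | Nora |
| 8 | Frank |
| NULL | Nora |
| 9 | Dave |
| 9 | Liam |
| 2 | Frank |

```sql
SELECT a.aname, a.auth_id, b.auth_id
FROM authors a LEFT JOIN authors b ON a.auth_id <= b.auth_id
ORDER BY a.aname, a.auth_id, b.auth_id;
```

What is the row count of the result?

LEFT JOIN keeps every row from `authors a`; unmatched rows get NULL for `authors b`'s columns.
Matching on a.auth_id <= b.auth_id. A NULL in a compared column never satisfies the condition.
Matched pairs: 24; unmatched a rows kept: 1.
Total: 24 matched + 1 padded = 25 rows.

25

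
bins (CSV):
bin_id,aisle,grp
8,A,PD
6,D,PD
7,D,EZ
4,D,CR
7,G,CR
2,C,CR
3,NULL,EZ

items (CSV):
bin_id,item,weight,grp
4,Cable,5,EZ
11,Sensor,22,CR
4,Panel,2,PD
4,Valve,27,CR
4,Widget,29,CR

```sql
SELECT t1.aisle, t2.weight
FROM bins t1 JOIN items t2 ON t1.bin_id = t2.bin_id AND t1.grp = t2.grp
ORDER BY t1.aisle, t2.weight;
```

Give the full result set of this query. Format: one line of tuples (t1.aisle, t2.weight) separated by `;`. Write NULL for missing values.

(D, 27); (D, 29)

INNER JOIN keeps only pairs where the ON condition holds.
Matching on t1.bin_id = t2.bin_id AND t1.grp = t2.grp.
- bin_id=8, grp=PD: no matching t2 row, dropped.
- bin_id=6, grp=PD: no matching t2 row, dropped.
- bin_id=7, grp=EZ: no matching t2 row, dropped.
- bin_id=4, grp=CR: 2 matching t2 row(s), so 2 row(s) emitted.
- bin_id=7, grp=CR: no matching t2 row, dropped.
- bin_id=2, grp=CR: no matching t2 row, dropped.
- bin_id=3, grp=EZ: no matching t2 row, dropped.
After projecting and ordering:
t1.aisle | t2.weight
D | 27
D | 29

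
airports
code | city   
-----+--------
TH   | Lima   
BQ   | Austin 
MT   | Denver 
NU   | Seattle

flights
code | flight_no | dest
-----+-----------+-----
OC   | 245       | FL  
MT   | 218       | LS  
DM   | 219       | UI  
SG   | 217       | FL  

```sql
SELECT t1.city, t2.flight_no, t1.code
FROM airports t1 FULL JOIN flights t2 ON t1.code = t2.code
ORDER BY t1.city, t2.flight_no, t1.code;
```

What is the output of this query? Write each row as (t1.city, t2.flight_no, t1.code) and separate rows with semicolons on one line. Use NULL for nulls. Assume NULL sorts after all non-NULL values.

(Austin, NULL, BQ); (Denver, 218, MT); (Lima, NULL, TH); (Seattle, NULL, NU); (NULL, 217, NULL); (NULL, 219, NULL); (NULL, 245, NULL)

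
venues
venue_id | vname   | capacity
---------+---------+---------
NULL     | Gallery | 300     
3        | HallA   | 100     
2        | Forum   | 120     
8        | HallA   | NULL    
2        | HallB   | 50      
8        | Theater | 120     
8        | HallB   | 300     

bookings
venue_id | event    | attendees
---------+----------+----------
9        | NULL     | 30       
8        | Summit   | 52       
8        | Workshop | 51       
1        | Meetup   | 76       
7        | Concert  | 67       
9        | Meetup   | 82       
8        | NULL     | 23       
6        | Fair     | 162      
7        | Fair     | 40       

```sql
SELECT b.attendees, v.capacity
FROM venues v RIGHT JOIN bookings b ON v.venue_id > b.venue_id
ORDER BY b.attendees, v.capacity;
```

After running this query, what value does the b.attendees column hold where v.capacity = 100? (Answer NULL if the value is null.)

RIGHT JOIN keeps every row from `bookings`; unmatched rows get NULL for `venues`'s columns.
Matching on v.venue_id > b.venue_id. A NULL in a compared column never satisfies the condition.
- v[0] venue_id=NULL → no match.
- v[1] venue_id=3 → 1 match(es) in b → 1 row(s).
- v[2] venue_id=2 → 1 match(es) in b → 1 row(s).
- v[3] venue_id=8 → 4 match(es) in b → 4 row(s).
- v[4] venue_id=2 → 1 match(es) in b → 1 row(s).
- v[5] venue_id=8 → 4 match(es) in b → 4 row(s).
- v[6] venue_id=8 → 4 match(es) in b → 4 row(s).
- 5 b row(s) had no v match → kept, v columns NULL.

76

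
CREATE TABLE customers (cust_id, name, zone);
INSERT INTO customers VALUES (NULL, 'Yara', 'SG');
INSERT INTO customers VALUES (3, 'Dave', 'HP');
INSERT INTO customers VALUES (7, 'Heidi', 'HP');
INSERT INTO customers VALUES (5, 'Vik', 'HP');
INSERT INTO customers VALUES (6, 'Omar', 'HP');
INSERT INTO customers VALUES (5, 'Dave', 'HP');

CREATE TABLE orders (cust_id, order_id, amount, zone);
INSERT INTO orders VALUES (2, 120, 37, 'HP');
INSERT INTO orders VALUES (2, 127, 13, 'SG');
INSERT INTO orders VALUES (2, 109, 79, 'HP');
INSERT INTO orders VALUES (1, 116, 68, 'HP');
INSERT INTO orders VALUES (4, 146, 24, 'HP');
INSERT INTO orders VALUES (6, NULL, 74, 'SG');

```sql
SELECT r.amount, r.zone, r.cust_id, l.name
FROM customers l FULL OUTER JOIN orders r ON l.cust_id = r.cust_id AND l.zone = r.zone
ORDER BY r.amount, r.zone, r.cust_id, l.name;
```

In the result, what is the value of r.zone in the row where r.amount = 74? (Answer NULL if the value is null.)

SG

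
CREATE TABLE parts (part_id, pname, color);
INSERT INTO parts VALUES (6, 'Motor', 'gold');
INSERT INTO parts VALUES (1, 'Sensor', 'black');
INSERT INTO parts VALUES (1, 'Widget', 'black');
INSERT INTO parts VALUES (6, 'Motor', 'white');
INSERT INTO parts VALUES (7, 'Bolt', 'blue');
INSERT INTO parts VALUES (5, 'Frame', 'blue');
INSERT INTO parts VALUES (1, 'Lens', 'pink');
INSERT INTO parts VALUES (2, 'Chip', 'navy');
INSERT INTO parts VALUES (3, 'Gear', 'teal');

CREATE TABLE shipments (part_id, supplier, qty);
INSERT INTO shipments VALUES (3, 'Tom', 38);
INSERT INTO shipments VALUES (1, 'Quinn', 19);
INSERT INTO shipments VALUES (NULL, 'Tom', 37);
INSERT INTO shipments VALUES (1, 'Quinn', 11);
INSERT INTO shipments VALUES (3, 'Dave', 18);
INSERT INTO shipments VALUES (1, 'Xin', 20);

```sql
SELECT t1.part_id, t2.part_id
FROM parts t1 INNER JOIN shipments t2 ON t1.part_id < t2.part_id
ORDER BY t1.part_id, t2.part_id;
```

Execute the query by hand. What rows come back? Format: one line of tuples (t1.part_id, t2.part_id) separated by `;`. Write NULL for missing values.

(1, 3); (1, 3); (1, 3); (1, 3); (1, 3); (1, 3); (2, 3); (2, 3)

INNER JOIN keeps only pairs where the ON condition holds.
Matching on t1.part_id < t2.part_id. A NULL in a compared column never satisfies the condition.
Matched pairs: 8.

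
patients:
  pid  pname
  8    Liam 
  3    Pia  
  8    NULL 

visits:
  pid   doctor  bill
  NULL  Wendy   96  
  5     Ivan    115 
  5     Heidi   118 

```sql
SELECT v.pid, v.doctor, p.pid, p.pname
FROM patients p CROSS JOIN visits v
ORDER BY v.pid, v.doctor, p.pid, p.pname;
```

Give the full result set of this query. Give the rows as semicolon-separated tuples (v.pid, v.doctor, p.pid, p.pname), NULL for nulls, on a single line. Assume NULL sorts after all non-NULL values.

(5, Heidi, 3, Pia); (5, Heidi, 8, Liam); (5, Heidi, 8, NULL); (5, Ivan, 3, Pia); (5, Ivan, 8, Liam); (5, Ivan, 8, NULL); (NULL, Wendy, 3, Pia); (NULL, Wendy, 8, Liam); (NULL, Wendy, 8, NULL)

CROSS JOIN pairs every row of `patients` with every row of `visits`: 3 × 3 = 9 rows.
After projecting and ordering:
v.pid | v.doctor | p.pid | p.pname
5 | Heidi | 3 | Pia
5 | Heidi | 8 | Liam
5 | Heidi | 8 | NULL
5 | Ivan | 3 | Pia
5 | Ivan | 8 | Liam
5 | Ivan | 8 | NULL
NULL | Wendy | 3 | Pia
NULL | Wendy | 8 | Liam
NULL | Wendy | 8 | NULL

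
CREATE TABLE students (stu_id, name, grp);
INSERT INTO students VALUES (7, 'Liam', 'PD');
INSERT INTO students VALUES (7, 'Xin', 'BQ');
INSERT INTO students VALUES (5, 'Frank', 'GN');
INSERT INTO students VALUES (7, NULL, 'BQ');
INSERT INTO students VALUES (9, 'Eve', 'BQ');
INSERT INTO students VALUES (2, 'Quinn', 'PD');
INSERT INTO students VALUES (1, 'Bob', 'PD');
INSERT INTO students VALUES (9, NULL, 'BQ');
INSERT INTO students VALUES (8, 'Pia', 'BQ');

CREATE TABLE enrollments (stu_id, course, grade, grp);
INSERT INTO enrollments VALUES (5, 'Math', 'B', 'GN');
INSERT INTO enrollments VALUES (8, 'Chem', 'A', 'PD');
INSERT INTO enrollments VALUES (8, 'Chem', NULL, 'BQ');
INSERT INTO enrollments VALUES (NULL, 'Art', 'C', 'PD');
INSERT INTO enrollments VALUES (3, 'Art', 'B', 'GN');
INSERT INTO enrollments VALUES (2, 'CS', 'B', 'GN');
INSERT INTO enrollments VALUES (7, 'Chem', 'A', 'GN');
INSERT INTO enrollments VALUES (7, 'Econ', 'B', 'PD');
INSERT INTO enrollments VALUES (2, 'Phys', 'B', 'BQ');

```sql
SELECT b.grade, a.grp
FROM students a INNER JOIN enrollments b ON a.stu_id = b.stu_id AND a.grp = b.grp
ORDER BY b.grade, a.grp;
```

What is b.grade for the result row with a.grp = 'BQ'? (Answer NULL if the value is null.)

NULL

INNER JOIN keeps only pairs where the ON condition holds.
Matching on a.stu_id = b.stu_id AND a.grp = b.grp. A NULL in a compared column never satisfies the condition.
Matched pairs: 3.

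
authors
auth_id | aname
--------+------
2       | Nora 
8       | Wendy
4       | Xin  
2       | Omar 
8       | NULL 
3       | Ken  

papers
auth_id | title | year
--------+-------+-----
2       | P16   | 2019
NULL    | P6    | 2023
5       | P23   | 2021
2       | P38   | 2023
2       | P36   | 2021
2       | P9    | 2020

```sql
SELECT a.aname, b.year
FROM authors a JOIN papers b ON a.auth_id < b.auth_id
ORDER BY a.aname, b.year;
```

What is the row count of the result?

INNER JOIN keeps only pairs where the ON condition holds.
Matching on a.auth_id < b.auth_id. A NULL in a compared column never satisfies the condition.
- a row (auth_id=2): matches 1 b row(s) → 1 output row(s).
- a row (auth_id=8): no match → dropped.
- a row (auth_id=4): matches 1 b row(s) → 1 output row(s).
- a row (auth_id=2): matches 1 b row(s) → 1 output row(s).
- a row (auth_id=8): no match → dropped.
- a row (auth_id=3): matches 1 b row(s) → 1 output row(s).
Total: 4 rows.

4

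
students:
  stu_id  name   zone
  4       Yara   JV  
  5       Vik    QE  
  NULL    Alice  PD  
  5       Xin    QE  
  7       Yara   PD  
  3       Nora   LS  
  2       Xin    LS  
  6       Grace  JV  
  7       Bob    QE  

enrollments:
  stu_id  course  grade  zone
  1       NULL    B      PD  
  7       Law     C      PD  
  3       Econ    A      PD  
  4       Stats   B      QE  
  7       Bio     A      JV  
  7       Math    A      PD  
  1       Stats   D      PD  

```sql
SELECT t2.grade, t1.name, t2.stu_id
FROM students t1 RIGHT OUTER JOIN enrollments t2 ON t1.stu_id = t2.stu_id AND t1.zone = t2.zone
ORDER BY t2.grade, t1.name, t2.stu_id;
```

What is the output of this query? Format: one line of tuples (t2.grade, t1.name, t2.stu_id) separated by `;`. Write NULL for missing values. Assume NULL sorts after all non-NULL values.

(A, Yara, 7); (A, NULL, 3); (A, NULL, 7); (B, NULL, 1); (B, NULL, 4); (C, Yara, 7); (D, NULL, 1)

RIGHT JOIN keeps every row from `enrollments`; unmatched rows get NULL for `students`'s columns.
Matching on t1.stu_id = t2.stu_id AND t1.zone = t2.zone. A NULL in a compared column never satisfies the condition.
- t1 row (stu_id=4, zone=JV): no match.
- t1 row (stu_id=5, zone=QE): no match.
- t1 row (stu_id=NULL, zone=PD): no match.
- t1 row (stu_id=5, zone=QE): no match.
- t1 row (stu_id=7, zone=PD): matches 2 t2 row(s) → 2 output row(s).
- t1 row (stu_id=3, zone=LS): no match.
- t1 row (stu_id=2, zone=LS): no match.
- t1 row (stu_id=6, zone=JV): no match.
- t1 row (stu_id=7, zone=QE): no match.
- 5 row(s) from t2 found no t1 partner → padded with NULL.
After projecting and ordering:
t2.grade | t1.name | t2.stu_id
A | Yara | 7
A | NULL | 3
A | NULL | 7
B | NULL | 1
B | NULL | 4
C | Yara | 7
D | NULL | 1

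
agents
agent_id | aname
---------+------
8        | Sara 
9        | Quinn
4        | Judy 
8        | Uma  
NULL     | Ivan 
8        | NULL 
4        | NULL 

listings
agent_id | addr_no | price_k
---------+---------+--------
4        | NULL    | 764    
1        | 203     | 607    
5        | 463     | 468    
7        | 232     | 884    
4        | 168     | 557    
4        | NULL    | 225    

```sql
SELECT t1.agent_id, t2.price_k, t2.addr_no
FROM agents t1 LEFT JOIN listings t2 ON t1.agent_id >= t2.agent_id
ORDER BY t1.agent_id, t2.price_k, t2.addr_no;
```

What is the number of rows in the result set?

LEFT JOIN keeps every row from `agents`; unmatched rows get NULL for `listings`'s columns.
Matching on t1.agent_id >= t2.agent_id. A NULL in a compared column never satisfies the condition.
Matched pairs: 32; unmatched t1 rows kept: 1.
Total: 32 matched + 1 padded = 33 rows.

33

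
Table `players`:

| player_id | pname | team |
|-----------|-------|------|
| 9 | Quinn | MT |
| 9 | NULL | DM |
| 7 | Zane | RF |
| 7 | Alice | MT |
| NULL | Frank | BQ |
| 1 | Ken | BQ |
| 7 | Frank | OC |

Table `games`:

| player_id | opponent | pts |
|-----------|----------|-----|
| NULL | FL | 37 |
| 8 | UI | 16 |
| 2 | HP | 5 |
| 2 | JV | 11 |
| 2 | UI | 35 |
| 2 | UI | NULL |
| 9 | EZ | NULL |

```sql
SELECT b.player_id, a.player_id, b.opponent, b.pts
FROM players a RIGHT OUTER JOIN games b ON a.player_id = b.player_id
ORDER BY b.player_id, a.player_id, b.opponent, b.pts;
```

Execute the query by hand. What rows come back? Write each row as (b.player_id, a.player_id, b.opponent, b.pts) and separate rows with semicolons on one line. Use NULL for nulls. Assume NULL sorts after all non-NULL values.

(2, NULL, HP, 5); (2, NULL, JV, 11); (2, NULL, UI, 35); (2, NULL, UI, NULL); (8, NULL, UI, 16); (9, 9, EZ, NULL); (9, 9, EZ, NULL); (NULL, NULL, FL, 37)

RIGHT JOIN keeps every row from `games`; unmatched rows get NULL for `players`'s columns.
Matching on a.player_id = b.player_id. A NULL in a compared column never satisfies the condition.
Matched pairs: 2; unmatched b rows kept: 6.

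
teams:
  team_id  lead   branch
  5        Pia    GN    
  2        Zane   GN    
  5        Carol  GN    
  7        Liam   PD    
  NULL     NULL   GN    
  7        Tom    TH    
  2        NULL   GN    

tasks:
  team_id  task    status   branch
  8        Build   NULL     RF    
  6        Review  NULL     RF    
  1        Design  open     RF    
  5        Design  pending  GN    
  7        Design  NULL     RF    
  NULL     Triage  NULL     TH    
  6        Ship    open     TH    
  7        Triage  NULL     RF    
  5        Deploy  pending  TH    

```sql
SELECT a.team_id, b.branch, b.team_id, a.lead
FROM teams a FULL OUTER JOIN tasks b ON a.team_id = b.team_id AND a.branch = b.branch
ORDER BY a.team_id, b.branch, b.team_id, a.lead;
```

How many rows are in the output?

15

FULL OUTER JOIN keeps every row from both sides; unmatched rows get NULL for the other side's columns.
Matching on a.team_id = b.team_id AND a.branch = b.branch. A NULL in a compared column never satisfies the condition.
- a[0] team_id=5, branch=GN → 1 match(es) in b → 1 row(s).
- a[1] team_id=2, branch=GN → no match; kept with NULLs on the b side.
- a[2] team_id=5, branch=GN → 1 match(es) in b → 1 row(s).
- a[3] team_id=7, branch=PD → no match; kept with NULLs on the b side.
- a[4] team_id=NULL, branch=GN → no match; kept with NULLs on the b side.
- a[5] team_id=7, branch=TH → no match; kept with NULLs on the b side.
- a[6] team_id=2, branch=GN → no match; kept with NULLs on the b side.
- 8 row(s) from b found no a partner → padded with NULL.
Total: 2 matched + 13 padded = 15 rows.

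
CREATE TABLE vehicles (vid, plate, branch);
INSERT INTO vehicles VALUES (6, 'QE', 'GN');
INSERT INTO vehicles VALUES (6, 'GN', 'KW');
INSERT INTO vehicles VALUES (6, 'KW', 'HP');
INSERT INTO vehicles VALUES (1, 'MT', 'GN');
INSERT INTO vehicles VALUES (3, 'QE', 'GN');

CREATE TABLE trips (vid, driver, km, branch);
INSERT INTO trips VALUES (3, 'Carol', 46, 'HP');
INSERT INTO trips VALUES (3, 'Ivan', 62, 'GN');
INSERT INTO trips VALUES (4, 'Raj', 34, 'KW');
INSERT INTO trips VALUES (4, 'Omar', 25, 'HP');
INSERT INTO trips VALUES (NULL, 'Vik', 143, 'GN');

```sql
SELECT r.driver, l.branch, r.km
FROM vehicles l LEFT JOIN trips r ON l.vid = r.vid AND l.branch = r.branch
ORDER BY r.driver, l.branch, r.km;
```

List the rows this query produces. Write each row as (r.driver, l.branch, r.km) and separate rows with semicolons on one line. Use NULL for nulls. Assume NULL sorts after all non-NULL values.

(Ivan, GN, 62); (NULL, GN, NULL); (NULL, GN, NULL); (NULL, HP, NULL); (NULL, KW, NULL)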